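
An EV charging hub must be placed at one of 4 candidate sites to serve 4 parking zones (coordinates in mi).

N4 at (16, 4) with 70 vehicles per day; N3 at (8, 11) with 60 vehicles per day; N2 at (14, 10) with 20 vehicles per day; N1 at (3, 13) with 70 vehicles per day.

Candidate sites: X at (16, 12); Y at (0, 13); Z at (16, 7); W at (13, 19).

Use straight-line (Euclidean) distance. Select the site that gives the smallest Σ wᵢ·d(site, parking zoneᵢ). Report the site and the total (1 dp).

Z, total 1821.0 mi

Total weighted distance at each candidate:
  X (16, 12): total = 2013.0
  Y (0, 13): total = 2276.2
  Z (16, 7): total = 1821.0
  W (13, 19): total = 2634.3
Minimum is at Z with total 1821.0 mi.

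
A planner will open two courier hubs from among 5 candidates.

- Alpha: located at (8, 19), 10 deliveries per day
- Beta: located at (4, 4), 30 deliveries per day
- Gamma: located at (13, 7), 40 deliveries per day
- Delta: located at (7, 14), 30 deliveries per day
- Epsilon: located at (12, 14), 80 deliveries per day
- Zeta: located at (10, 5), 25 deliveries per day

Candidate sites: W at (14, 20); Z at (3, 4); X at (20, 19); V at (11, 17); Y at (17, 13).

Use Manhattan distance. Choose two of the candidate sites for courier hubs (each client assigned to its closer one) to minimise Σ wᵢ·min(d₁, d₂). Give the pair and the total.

Evaluate every pair (each demand assigned to the nearer of the two):
  {Z, V}: total = 1290
  {Z, Y}: total = 1590
  {W, Z}: total = 1850
  {V, Y}: total = 1905
  {W, V}: total = 1985
  {X, V}: total = 1985
  {W, Y}: total = 2315
  {Z, X}: total = 2330
  {X, Y}: total = 2365
  {W, X}: total = 2915
Best pair: {Z, V} with total 1290.

{Z, V}, total 1290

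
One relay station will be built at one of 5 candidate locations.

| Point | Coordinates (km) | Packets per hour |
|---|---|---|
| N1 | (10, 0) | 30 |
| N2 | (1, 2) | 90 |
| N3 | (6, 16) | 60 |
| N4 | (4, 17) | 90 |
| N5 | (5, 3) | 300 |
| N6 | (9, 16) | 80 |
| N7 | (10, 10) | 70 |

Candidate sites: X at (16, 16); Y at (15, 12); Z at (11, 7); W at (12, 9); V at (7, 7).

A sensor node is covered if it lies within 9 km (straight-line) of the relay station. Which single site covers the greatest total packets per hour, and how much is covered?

Coverage radius r = 9 km; a point is covered iff (Δx)²+(Δy)² ≤ 9² = 81.
  X (16, 16): covers {N6, N7} → 150
  Y (15, 12): covers {N6, N7} → 150
  Z (11, 7): covers {N1, N5, N7} → 400
  W (12, 9): covers {N6, N7} → 150
  V (7, 7): covers {N1, N2, N5, N7} → 490
Maximum coverage at V: 490 packets per hour.

V, covering 490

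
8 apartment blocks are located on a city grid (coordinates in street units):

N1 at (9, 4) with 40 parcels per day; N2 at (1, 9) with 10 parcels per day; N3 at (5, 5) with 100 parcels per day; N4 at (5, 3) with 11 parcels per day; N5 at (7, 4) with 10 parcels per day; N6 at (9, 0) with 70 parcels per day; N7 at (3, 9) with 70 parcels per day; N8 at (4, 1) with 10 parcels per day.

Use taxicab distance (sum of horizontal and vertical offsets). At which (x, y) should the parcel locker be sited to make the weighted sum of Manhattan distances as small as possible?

Manhattan distance separates: Σwᵢ(|x−xᵢ|+|y−yᵢ|) = Σwᵢ|x−xᵢ| + Σwᵢ|y−yᵢ|, so x and y are optimised independently as 1-D weighted medians.
Total weight W = 321; half = 160.5.
x-coordinate, sorted with cumulative weight:
  x=1 (N2, w=10) cum 10
  x=3 (N7, w=70) cum 80
  x=4 (N8, w=10) cum 90
  x=5 (N3, w=100) cum 190  ← median
  x=5 (N4, w=11) cum 201
  x=7 (N5, w=10) cum 211
  x=9 (N1, w=40) cum 251
  x=9 (N6, w=70) cum 321
⇒ x* = 5
y-coordinate, sorted with cumulative weight:
  y=0 (N6, w=70) cum 70
  y=1 (N8, w=10) cum 80
  y=3 (N4, w=11) cum 91
  y=4 (N1, w=40) cum 131
  y=4 (N5, w=10) cum 141
  y=5 (N3, w=100) cum 241  ← median
  y=9 (N2, w=10) cum 251
  y=9 (N7, w=70) cum 321
⇒ y* = 5

(5, 5)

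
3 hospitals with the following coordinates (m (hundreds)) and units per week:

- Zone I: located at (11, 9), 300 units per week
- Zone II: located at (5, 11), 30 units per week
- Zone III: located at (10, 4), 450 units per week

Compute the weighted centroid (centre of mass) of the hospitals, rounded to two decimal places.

The minimiser of Σwᵢ‖p−pᵢ‖² is the weighted centroid p* = (Σwᵢpᵢ)/(Σwᵢ).
Σwᵢ = 780.
Σwᵢxᵢ = 300·11 + 30·5 + 450·10 = 7950.
Σwᵢyᵢ = 300·9 + 30·11 + 450·4 = 4830.
x* = 7950/780 = 10.19, y* = 4830/780 = 6.19.

(10.19, 6.19)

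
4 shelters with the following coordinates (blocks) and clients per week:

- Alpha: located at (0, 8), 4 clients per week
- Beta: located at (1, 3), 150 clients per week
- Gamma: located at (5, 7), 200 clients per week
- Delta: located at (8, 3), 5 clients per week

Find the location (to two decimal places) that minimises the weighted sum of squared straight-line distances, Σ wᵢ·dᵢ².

The minimiser of Σwᵢ‖p−pᵢ‖² is the weighted centroid p* = (Σwᵢpᵢ)/(Σwᵢ).
Σwᵢ = 359.
Σwᵢxᵢ = 4·0 + 150·1 + 200·5 + 5·8 = 1190.
Σwᵢyᵢ = 4·8 + 150·3 + 200·7 + 5·3 = 1897.
x* = 1190/359 = 3.31, y* = 1897/359 = 5.28.

(3.31, 5.28)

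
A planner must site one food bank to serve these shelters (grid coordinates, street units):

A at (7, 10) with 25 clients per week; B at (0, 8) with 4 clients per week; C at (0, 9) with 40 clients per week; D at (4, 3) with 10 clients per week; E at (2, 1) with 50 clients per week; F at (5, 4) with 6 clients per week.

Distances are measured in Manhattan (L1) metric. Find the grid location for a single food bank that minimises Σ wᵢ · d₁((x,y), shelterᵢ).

(2, 8)

Manhattan distance separates: Σwᵢ(|x−xᵢ|+|y−yᵢ|) = Σwᵢ|x−xᵢ| + Σwᵢ|y−yᵢ|, so x and y are optimised independently as 1-D weighted medians.
Total weight W = 135; half = 67.5.
x-coordinate, sorted with cumulative weight:
  x=0 (B, w=4) cum 4
  x=0 (C, w=40) cum 44
  x=2 (E, w=50) cum 94  ← median
  x=4 (D, w=10) cum 104
  x=5 (F, w=6) cum 110
  x=7 (A, w=25) cum 135
⇒ x* = 2
y-coordinate, sorted with cumulative weight:
  y=1 (E, w=50) cum 50
  y=3 (D, w=10) cum 60
  y=4 (F, w=6) cum 66
  y=8 (B, w=4) cum 70  ← median
  y=9 (C, w=40) cum 110
  y=10 (A, w=25) cum 135
⇒ y* = 8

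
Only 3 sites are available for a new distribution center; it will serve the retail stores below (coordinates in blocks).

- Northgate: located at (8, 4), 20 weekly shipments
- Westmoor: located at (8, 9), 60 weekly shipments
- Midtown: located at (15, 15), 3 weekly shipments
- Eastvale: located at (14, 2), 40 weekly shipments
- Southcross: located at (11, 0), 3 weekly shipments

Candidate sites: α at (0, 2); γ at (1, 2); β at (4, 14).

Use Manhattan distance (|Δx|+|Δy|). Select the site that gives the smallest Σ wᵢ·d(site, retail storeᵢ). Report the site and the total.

Total weighted distance at each candidate:
  α (0, 2): total = 1783
  γ (1, 2): total = 1657
  β (4, 14): total = 1799
Minimum is at γ with total 1657 blocks.

γ, total 1657 blocks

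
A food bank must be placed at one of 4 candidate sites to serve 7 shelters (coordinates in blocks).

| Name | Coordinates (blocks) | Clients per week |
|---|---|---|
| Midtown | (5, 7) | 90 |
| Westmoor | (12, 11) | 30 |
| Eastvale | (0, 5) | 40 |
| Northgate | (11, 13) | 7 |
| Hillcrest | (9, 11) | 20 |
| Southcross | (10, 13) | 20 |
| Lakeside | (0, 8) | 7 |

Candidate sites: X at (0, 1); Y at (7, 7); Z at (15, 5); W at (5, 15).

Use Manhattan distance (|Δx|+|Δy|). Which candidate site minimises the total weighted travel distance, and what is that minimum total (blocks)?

Y, total 1236 blocks

Total weighted distance at each candidate:
  X (0, 1): total = 2840
  Y (7, 7): total = 1236
  Z (15, 5): total = 2660
  W (5, 15): total = 2090
Minimum is at Y with total 1236 blocks.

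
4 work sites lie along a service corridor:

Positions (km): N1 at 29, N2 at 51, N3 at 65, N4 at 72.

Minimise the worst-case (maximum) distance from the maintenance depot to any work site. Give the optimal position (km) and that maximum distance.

The 1-center on a line is the midpoint of the two extreme points: leftmost at 29, rightmost at 72.
Optimal location = (29 + 72)/2 = 50.5; maximum distance = (72 − 29)/2 = 21.5.

location 50.5, max distance 21.5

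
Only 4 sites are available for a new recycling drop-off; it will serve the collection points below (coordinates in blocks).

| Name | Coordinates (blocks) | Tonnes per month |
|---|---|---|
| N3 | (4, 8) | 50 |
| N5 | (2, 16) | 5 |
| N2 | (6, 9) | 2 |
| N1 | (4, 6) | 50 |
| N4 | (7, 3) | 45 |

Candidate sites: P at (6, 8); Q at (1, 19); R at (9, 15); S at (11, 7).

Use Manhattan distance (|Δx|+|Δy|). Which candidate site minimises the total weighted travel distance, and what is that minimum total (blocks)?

P, total 632 blocks

Total weighted distance at each candidate:
  P (6, 8): total = 632
  Q (1, 19): total = 2540
  R (9, 15): total = 1988
  S (11, 7): total = 1264
Minimum is at P with total 632 blocks.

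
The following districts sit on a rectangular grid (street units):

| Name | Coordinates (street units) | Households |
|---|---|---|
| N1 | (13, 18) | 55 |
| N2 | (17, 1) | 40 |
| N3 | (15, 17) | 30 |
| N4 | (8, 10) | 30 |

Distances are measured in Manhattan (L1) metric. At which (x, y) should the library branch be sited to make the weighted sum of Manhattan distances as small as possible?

(13, 17)

Manhattan distance separates: Σwᵢ(|x−xᵢ|+|y−yᵢ|) = Σwᵢ|x−xᵢ| + Σwᵢ|y−yᵢ|, so x and y are optimised independently as 1-D weighted medians.
Total weight W = 155; half = 77.5.
x-coordinate, sorted with cumulative weight:
  x=8 (N4, w=30) cum 30
  x=13 (N1, w=55) cum 85  ← median
  x=15 (N3, w=30) cum 115
  x=17 (N2, w=40) cum 155
⇒ x* = 13
y-coordinate, sorted with cumulative weight:
  y=1 (N2, w=40) cum 40
  y=10 (N4, w=30) cum 70
  y=17 (N3, w=30) cum 100  ← median
  y=18 (N1, w=55) cum 155
⇒ y* = 17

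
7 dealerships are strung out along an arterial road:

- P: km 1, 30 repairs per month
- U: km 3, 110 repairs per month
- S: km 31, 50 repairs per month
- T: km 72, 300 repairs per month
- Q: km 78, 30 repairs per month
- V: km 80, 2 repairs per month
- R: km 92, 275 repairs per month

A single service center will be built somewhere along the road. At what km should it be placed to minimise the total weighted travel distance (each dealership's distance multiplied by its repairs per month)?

For a sum of weighted absolute distances on a line, the optimum is the weighted median (not the mean). Total weight W = 797; half-weight = 398.5.
Sort by position and accumulate weight:
  km 1 (P, w=30) → cum 30
  km 3 (U, w=110) → cum 140
  km 31 (S, w=50) → cum 190
  km 72 (T, w=300) → cum 490  ≥ 398.5 → median here
  km 78 (Q, w=30) → cum 520
  km 80 (V, w=2) → cum 522
  km 92 (R, w=275) → cum 797
Optimal location: km 72.

x = 72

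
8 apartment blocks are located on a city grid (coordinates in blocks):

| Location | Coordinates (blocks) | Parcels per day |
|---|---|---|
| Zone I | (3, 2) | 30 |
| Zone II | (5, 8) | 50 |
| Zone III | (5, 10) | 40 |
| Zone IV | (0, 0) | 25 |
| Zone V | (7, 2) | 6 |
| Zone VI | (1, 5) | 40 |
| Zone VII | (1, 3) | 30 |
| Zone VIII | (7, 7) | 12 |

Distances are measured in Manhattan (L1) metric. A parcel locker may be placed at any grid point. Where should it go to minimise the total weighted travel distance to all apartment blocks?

Manhattan distance separates: Σwᵢ(|x−xᵢ|+|y−yᵢ|) = Σwᵢ|x−xᵢ| + Σwᵢ|y−yᵢ|, so x and y are optimised independently as 1-D weighted medians.
Total weight W = 233; half = 116.5.
x-coordinate, sorted with cumulative weight:
  x=0 (Zone IV, w=25) cum 25
  x=1 (Zone VI, w=40) cum 65
  x=1 (Zone VII, w=30) cum 95
  x=3 (Zone I, w=30) cum 125  ← median
  x=5 (Zone II, w=50) cum 175
  x=5 (Zone III, w=40) cum 215
  x=7 (Zone V, w=6) cum 221
  x=7 (Zone VIII, w=12) cum 233
⇒ x* = 3
y-coordinate, sorted with cumulative weight:
  y=0 (Zone IV, w=25) cum 25
  y=2 (Zone I, w=30) cum 55
  y=2 (Zone V, w=6) cum 61
  y=3 (Zone VII, w=30) cum 91
  y=5 (Zone VI, w=40) cum 131  ← median
  y=7 (Zone VIII, w=12) cum 143
  y=8 (Zone II, w=50) cum 193
  y=10 (Zone III, w=40) cum 233
⇒ y* = 5

(3, 5)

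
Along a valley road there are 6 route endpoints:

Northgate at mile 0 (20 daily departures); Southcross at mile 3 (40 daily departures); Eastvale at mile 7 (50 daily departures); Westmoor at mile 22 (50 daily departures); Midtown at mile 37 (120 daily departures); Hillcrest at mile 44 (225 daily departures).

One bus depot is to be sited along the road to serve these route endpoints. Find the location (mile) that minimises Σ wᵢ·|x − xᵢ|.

x = 37

For a sum of weighted absolute distances on a line, the optimum is the weighted median (not the mean). Total weight W = 505; half-weight = 252.5.
Sort by position and accumulate weight:
  mile 0 (Northgate, w=20) → cum 20
  mile 3 (Southcross, w=40) → cum 60
  mile 7 (Eastvale, w=50) → cum 110
  mile 22 (Westmoor, w=50) → cum 160
  mile 37 (Midtown, w=120) → cum 280  ≥ 252.5 → median here
  mile 44 (Hillcrest, w=225) → cum 505
Optimal location: mile 37.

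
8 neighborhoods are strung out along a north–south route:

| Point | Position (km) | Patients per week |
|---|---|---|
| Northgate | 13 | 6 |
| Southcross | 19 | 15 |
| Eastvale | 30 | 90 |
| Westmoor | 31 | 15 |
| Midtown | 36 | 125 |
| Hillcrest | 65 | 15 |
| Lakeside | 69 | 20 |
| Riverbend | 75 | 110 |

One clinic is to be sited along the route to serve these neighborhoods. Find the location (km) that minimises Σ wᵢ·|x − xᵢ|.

For a sum of weighted absolute distances on a line, the optimum is the weighted median (not the mean). Total weight W = 396; half-weight = 198.
Sort by position and accumulate weight:
  km 13 (Northgate, w=6) → cum 6
  km 19 (Southcross, w=15) → cum 21
  km 30 (Eastvale, w=90) → cum 111
  km 31 (Westmoor, w=15) → cum 126
  km 36 (Midtown, w=125) → cum 251  ≥ 198 → median here
  km 65 (Hillcrest, w=15) → cum 266
  km 69 (Lakeside, w=20) → cum 286
  km 75 (Riverbend, w=110) → cum 396
Optimal location: km 36.

x = 36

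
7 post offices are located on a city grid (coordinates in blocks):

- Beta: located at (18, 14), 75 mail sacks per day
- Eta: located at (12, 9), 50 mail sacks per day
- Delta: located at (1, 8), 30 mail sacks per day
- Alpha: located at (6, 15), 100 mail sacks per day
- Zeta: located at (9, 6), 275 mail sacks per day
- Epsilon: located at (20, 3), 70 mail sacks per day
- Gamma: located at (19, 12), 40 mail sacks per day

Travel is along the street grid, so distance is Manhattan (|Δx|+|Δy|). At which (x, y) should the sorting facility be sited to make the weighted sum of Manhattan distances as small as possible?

Manhattan distance separates: Σwᵢ(|x−xᵢ|+|y−yᵢ|) = Σwᵢ|x−xᵢ| + Σwᵢ|y−yᵢ|, so x and y are optimised independently as 1-D weighted medians.
Total weight W = 640; half = 320.
x-coordinate, sorted with cumulative weight:
  x=1 (Delta, w=30) cum 30
  x=6 (Alpha, w=100) cum 130
  x=9 (Zeta, w=275) cum 405  ← median
  x=12 (Eta, w=50) cum 455
  x=18 (Beta, w=75) cum 530
  x=19 (Gamma, w=40) cum 570
  x=20 (Epsilon, w=70) cum 640
⇒ x* = 9
y-coordinate, sorted with cumulative weight:
  y=3 (Epsilon, w=70) cum 70
  y=6 (Zeta, w=275) cum 345  ← median
  y=8 (Delta, w=30) cum 375
  y=9 (Eta, w=50) cum 425
  y=12 (Gamma, w=40) cum 465
  y=14 (Beta, w=75) cum 540
  y=15 (Alpha, w=100) cum 640
⇒ y* = 6

(9, 6)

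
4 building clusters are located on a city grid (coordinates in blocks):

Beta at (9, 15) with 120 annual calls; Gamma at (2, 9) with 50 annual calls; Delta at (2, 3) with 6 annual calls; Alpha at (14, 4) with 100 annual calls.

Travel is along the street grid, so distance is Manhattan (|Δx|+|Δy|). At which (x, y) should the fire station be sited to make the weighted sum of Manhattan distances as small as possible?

(9, 9)

Manhattan distance separates: Σwᵢ(|x−xᵢ|+|y−yᵢ|) = Σwᵢ|x−xᵢ| + Σwᵢ|y−yᵢ|, so x and y are optimised independently as 1-D weighted medians.
Total weight W = 276; half = 138.
x-coordinate, sorted with cumulative weight:
  x=2 (Gamma, w=50) cum 50
  x=2 (Delta, w=6) cum 56
  x=9 (Beta, w=120) cum 176  ← median
  x=14 (Alpha, w=100) cum 276
⇒ x* = 9
y-coordinate, sorted with cumulative weight:
  y=3 (Delta, w=6) cum 6
  y=4 (Alpha, w=100) cum 106
  y=9 (Gamma, w=50) cum 156  ← median
  y=15 (Beta, w=120) cum 276
⇒ y* = 9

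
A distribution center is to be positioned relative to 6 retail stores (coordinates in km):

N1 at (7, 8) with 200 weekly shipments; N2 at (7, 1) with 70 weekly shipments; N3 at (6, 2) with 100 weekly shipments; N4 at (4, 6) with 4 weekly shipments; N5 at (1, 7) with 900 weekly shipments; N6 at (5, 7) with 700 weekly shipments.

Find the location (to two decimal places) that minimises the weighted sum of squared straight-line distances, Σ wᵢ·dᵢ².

The minimiser of Σwᵢ‖p−pᵢ‖² is the weighted centroid p* = (Σwᵢpᵢ)/(Σwᵢ).
Σwᵢ = 1974.
Σwᵢxᵢ = 200·7 + 70·7 + 100·6 + 4·4 + 900·1 + 700·5 = 6906.
Σwᵢyᵢ = 200·8 + 70·1 + 100·2 + 4·6 + 900·7 + 700·7 = 13094.
x* = 6906/1974 = 3.50, y* = 13094/1974 = 6.63.

(3.50, 6.63)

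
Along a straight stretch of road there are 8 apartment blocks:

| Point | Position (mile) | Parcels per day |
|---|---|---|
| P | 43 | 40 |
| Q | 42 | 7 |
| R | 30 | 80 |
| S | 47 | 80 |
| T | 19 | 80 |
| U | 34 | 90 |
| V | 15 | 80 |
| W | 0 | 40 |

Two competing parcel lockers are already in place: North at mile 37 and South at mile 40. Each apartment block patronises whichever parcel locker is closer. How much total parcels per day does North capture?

370

The indifferent point is the midpoint (37+40)/2 = 38.5; apartment blocks left of it (closer to North at 37) go to North, those right go to South.
  W at 0 (w=40) → North
  V at 15 (w=80) → North
  T at 19 (w=80) → North
  R at 30 (w=80) → North
  U at 34 (w=90) → North
  Q at 42 (w=7) → South
  P at 43 (w=40) → South
  S at 47 (w=80) → South
North captures 370; South captures 127.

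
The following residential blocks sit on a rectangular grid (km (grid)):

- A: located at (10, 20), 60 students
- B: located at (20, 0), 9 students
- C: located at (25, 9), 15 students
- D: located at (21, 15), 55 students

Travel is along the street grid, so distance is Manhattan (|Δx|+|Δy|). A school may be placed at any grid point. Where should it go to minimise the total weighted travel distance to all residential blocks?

Manhattan distance separates: Σwᵢ(|x−xᵢ|+|y−yᵢ|) = Σwᵢ|x−xᵢ| + Σwᵢ|y−yᵢ|, so x and y are optimised independently as 1-D weighted medians.
Total weight W = 139; half = 69.5.
x-coordinate, sorted with cumulative weight:
  x=10 (A, w=60) cum 60
  x=20 (B, w=9) cum 69
  x=21 (D, w=55) cum 124  ← median
  x=25 (C, w=15) cum 139
⇒ x* = 21
y-coordinate, sorted with cumulative weight:
  y=0 (B, w=9) cum 9
  y=9 (C, w=15) cum 24
  y=15 (D, w=55) cum 79  ← median
  y=20 (A, w=60) cum 139
⇒ y* = 15

(21, 15)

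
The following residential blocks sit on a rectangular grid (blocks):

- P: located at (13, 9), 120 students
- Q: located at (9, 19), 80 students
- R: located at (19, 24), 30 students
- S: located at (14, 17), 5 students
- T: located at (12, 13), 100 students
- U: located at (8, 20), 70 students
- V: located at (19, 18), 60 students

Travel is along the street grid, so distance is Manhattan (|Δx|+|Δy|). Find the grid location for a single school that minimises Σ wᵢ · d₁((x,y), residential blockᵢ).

Manhattan distance separates: Σwᵢ(|x−xᵢ|+|y−yᵢ|) = Σwᵢ|x−xᵢ| + Σwᵢ|y−yᵢ|, so x and y are optimised independently as 1-D weighted medians.
Total weight W = 465; half = 232.5.
x-coordinate, sorted with cumulative weight:
  x=8 (U, w=70) cum 70
  x=9 (Q, w=80) cum 150
  x=12 (T, w=100) cum 250  ← median
  x=13 (P, w=120) cum 370
  x=14 (S, w=5) cum 375
  x=19 (R, w=30) cum 405
  x=19 (V, w=60) cum 465
⇒ x* = 12
y-coordinate, sorted with cumulative weight:
  y=9 (P, w=120) cum 120
  y=13 (T, w=100) cum 220
  y=17 (S, w=5) cum 225
  y=18 (V, w=60) cum 285  ← median
  y=19 (Q, w=80) cum 365
  y=20 (U, w=70) cum 435
  y=24 (R, w=30) cum 465
⇒ y* = 18

(12, 18)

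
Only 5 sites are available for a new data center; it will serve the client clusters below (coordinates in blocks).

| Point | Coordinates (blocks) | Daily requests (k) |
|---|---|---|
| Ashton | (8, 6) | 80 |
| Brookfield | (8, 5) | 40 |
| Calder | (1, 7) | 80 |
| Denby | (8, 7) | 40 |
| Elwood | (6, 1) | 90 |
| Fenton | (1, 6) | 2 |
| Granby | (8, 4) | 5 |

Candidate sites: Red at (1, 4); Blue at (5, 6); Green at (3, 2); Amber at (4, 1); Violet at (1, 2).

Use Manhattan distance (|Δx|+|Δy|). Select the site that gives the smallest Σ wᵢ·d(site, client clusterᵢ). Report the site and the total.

Blue, total 1533 blocks

Total weighted distance at each candidate:
  Red (1, 4): total = 2439
  Blue (5, 6): total = 1533
  Green (3, 2): total = 2407
  Amber (4, 1): total = 2391
  Violet (1, 2): total = 2753
Minimum is at Blue with total 1533 blocks.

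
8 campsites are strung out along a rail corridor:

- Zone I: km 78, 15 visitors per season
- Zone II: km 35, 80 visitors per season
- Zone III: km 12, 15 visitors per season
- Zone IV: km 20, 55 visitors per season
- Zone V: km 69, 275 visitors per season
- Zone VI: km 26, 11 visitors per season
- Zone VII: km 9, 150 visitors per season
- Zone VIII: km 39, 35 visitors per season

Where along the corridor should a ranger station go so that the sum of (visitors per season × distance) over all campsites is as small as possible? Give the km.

x = 39

For a sum of weighted absolute distances on a line, the optimum is the weighted median (not the mean). Total weight W = 636; half-weight = 318.
Sort by position and accumulate weight:
  km 9 (Zone VII, w=150) → cum 150
  km 12 (Zone III, w=15) → cum 165
  km 20 (Zone IV, w=55) → cum 220
  km 26 (Zone VI, w=11) → cum 231
  km 35 (Zone II, w=80) → cum 311
  km 39 (Zone VIII, w=35) → cum 346  ≥ 318 → median here
  km 69 (Zone V, w=275) → cum 621
  km 78 (Zone I, w=15) → cum 636
Optimal location: km 39.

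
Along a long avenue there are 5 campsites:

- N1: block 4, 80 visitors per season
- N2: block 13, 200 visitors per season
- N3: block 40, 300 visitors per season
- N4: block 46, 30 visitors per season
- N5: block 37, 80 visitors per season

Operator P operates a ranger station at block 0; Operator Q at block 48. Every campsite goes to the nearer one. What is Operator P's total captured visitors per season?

280

The indifferent point is the midpoint (0+48)/2 = 24; campsites left of it (closer to Operator P at 0) go to Operator P, those right go to Operator Q.
  N1 at 4 (w=80) → Operator P
  N2 at 13 (w=200) → Operator P
  N5 at 37 (w=80) → Operator Q
  N3 at 40 (w=300) → Operator Q
  N4 at 46 (w=30) → Operator Q
Operator P captures 280; Operator Q captures 410.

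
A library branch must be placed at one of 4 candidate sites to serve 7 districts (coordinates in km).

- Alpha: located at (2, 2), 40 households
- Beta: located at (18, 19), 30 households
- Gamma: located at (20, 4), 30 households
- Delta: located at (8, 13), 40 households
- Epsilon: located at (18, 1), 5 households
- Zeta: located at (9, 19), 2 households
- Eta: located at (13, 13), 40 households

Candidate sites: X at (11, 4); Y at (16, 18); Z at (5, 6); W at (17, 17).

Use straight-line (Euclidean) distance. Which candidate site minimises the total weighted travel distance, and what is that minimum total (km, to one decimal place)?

Total weighted distance at each candidate:
  X (11, 4): total = 1952.0
  Y (16, 18): total = 2064.6
  Z (5, 6): total = 2032.2
  W (17, 17): total = 2032.7
Minimum is at X with total 1952.0 km.

X, total 1952.0 km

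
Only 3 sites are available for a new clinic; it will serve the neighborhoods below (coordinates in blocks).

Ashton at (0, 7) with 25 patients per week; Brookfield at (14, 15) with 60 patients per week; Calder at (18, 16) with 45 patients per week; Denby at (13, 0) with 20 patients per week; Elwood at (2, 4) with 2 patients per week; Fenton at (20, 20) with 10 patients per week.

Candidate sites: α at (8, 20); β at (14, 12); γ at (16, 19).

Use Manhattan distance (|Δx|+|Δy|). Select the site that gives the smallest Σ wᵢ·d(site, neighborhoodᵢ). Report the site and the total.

Total weighted distance at each candidate:
  α (8, 20): total = 2479
  β (14, 12): total = 1455
  γ (16, 19): total = 1833
Minimum is at β with total 1455 blocks.

β, total 1455 blocks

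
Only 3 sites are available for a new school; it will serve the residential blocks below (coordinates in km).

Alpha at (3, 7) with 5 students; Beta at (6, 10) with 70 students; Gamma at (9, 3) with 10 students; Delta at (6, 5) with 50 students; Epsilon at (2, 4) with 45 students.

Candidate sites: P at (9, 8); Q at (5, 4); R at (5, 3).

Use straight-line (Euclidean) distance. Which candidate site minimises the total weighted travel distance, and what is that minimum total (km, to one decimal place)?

Q, total 690.8 km

Total weighted distance at each candidate:
  P (9, 8): total = 907.7
  Q (5, 4): total = 690.8
  R (5, 3): total = 811.4
Minimum is at Q with total 690.8 km.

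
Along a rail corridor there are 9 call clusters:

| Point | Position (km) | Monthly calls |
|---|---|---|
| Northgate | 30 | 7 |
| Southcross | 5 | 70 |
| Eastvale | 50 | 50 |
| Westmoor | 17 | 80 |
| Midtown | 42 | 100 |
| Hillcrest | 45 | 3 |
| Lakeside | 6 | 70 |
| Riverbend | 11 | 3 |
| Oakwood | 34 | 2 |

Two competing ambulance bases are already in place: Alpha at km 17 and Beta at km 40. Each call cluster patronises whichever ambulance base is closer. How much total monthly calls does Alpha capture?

The indifferent point is the midpoint (17+40)/2 = 28.5; call clusters left of it (closer to Alpha at 17) go to Alpha, those right go to Beta.
  Southcross at 5 (w=70) → Alpha
  Lakeside at 6 (w=70) → Alpha
  Riverbend at 11 (w=3) → Alpha
  Westmoor at 17 (w=80) → Alpha
  Northgate at 30 (w=7) → Beta
  Oakwood at 34 (w=2) → Beta
  Midtown at 42 (w=100) → Beta
  Hillcrest at 45 (w=3) → Beta
  Eastvale at 50 (w=50) → Beta
Alpha captures 223; Beta captures 162.

223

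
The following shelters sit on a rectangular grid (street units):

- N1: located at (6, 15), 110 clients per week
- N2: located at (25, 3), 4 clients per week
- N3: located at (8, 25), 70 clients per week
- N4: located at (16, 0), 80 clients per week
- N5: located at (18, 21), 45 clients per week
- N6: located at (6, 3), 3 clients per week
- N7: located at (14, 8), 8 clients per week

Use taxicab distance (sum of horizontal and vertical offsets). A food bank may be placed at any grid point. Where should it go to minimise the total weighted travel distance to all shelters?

(8, 15)

Manhattan distance separates: Σwᵢ(|x−xᵢ|+|y−yᵢ|) = Σwᵢ|x−xᵢ| + Σwᵢ|y−yᵢ|, so x and y are optimised independently as 1-D weighted medians.
Total weight W = 320; half = 160.
x-coordinate, sorted with cumulative weight:
  x=6 (N1, w=110) cum 110
  x=6 (N6, w=3) cum 113
  x=8 (N3, w=70) cum 183  ← median
  x=14 (N7, w=8) cum 191
  x=16 (N4, w=80) cum 271
  x=18 (N5, w=45) cum 316
  x=25 (N2, w=4) cum 320
⇒ x* = 8
y-coordinate, sorted with cumulative weight:
  y=0 (N4, w=80) cum 80
  y=3 (N2, w=4) cum 84
  y=3 (N6, w=3) cum 87
  y=8 (N7, w=8) cum 95
  y=15 (N1, w=110) cum 205  ← median
  y=21 (N5, w=45) cum 250
  y=25 (N3, w=70) cum 320
⇒ y* = 15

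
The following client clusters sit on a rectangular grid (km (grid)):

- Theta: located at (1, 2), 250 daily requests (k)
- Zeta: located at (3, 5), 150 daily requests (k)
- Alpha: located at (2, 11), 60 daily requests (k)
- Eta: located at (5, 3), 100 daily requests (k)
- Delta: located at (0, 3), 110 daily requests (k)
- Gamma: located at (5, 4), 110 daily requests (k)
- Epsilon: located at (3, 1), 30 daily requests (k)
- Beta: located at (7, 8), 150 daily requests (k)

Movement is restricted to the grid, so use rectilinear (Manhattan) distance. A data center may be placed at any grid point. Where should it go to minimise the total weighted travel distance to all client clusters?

(3, 3)

Manhattan distance separates: Σwᵢ(|x−xᵢ|+|y−yᵢ|) = Σwᵢ|x−xᵢ| + Σwᵢ|y−yᵢ|, so x and y are optimised independently as 1-D weighted medians.
Total weight W = 960; half = 480.
x-coordinate, sorted with cumulative weight:
  x=0 (Delta, w=110) cum 110
  x=1 (Theta, w=250) cum 360
  x=2 (Alpha, w=60) cum 420
  x=3 (Zeta, w=150) cum 570  ← median
  x=3 (Epsilon, w=30) cum 600
  x=5 (Eta, w=100) cum 700
  x=5 (Gamma, w=110) cum 810
  x=7 (Beta, w=150) cum 960
⇒ x* = 3
y-coordinate, sorted with cumulative weight:
  y=1 (Epsilon, w=30) cum 30
  y=2 (Theta, w=250) cum 280
  y=3 (Eta, w=100) cum 380
  y=3 (Delta, w=110) cum 490  ← median
  y=4 (Gamma, w=110) cum 600
  y=5 (Zeta, w=150) cum 750
  y=8 (Beta, w=150) cum 900
  y=11 (Alpha, w=60) cum 960
⇒ y* = 3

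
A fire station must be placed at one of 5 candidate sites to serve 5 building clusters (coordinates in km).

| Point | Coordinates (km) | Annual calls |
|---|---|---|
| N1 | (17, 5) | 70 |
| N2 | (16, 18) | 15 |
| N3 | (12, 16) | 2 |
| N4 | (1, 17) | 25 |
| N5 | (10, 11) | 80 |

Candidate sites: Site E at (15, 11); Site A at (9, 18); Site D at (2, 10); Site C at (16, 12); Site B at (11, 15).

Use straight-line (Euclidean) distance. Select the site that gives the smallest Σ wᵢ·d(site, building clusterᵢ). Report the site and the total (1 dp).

Total weighted distance at each candidate:
  Site E (15, 11): total = 1341.2
  Site A (9, 18): total = 1948.0
  Site D (2, 10): total = 2193.7
  Site C (16, 12): total = 1478.2
  Site B (11, 15): total = 1491.4
Minimum is at Site E with total 1341.2 km.

Site E, total 1341.2 km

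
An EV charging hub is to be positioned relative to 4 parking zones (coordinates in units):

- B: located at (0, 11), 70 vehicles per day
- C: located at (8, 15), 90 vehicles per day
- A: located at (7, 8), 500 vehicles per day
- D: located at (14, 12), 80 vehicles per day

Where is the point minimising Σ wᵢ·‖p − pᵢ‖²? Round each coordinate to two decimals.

(7.22, 9.57)

The minimiser of Σwᵢ‖p−pᵢ‖² is the weighted centroid p* = (Σwᵢpᵢ)/(Σwᵢ).
Σwᵢ = 740.
Σwᵢxᵢ = 70·0 + 90·8 + 500·7 + 80·14 = 5340.
Σwᵢyᵢ = 70·11 + 90·15 + 500·8 + 80·12 = 7080.
x* = 5340/740 = 7.22, y* = 7080/740 = 9.57.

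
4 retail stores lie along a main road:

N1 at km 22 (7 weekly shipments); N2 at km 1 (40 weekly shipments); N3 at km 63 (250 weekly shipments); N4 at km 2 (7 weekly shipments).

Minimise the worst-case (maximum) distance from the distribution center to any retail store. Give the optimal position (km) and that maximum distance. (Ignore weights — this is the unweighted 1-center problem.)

The 1-center on a line is the midpoint of the two extreme points: leftmost at 1, rightmost at 63.
Optimal location = (1 + 63)/2 = 32; maximum distance = (63 − 1)/2 = 31.

location 32, max distance 31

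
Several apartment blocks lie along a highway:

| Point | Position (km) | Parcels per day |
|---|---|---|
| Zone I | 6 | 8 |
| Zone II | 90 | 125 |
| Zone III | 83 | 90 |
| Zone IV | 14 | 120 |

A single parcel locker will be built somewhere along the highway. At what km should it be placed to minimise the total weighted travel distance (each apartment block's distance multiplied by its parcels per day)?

x = 83

For a sum of weighted absolute distances on a line, the optimum is the weighted median (not the mean). Total weight W = 343; half-weight = 171.5.
Sort by position and accumulate weight:
  km 6 (Zone I, w=8) → cum 8
  km 14 (Zone IV, w=120) → cum 128
  km 83 (Zone III, w=90) → cum 218  ≥ 171.5 → median here
  km 90 (Zone II, w=125) → cum 343
Optimal location: km 83.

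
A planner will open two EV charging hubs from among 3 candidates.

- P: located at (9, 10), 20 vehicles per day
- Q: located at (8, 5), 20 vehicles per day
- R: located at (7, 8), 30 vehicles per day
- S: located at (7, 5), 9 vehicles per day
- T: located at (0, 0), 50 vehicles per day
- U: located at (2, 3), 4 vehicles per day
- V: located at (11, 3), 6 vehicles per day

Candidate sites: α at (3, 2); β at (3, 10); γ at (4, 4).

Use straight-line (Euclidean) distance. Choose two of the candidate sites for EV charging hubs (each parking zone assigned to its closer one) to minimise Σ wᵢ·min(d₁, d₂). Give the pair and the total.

{α, γ}, total 645.5

Evaluate every pair (each demand assigned to the nearer of the two):
  {α, γ}: total = 645.5
  {α, β}: total = 650.1
  {β, γ}: total = 699.3
Best pair: {α, γ} with total 645.5.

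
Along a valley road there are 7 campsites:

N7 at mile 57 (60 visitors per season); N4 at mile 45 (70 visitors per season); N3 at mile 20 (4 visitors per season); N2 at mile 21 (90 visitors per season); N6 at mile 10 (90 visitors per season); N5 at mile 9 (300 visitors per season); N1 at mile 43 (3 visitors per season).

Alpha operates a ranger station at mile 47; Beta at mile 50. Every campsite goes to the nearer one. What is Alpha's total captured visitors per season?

557

The indifferent point is the midpoint (47+50)/2 = 48.5; campsites left of it (closer to Alpha at 47) go to Alpha, those right go to Beta.
  N5 at 9 (w=300) → Alpha
  N6 at 10 (w=90) → Alpha
  N3 at 20 (w=4) → Alpha
  N2 at 21 (w=90) → Alpha
  N1 at 43 (w=3) → Alpha
  N4 at 45 (w=70) → Alpha
  N7 at 57 (w=60) → Beta
Alpha captures 557; Beta captures 60.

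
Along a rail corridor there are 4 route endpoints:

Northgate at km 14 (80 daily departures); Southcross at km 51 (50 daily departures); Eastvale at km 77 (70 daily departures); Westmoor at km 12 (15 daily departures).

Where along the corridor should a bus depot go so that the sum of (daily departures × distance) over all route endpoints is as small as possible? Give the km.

For a sum of weighted absolute distances on a line, the optimum is the weighted median (not the mean). Total weight W = 215; half-weight = 107.5.
Sort by position and accumulate weight:
  km 12 (Westmoor, w=15) → cum 15
  km 14 (Northgate, w=80) → cum 95
  km 51 (Southcross, w=50) → cum 145  ≥ 107.5 → median here
  km 77 (Eastvale, w=70) → cum 215
Optimal location: km 51.

x = 51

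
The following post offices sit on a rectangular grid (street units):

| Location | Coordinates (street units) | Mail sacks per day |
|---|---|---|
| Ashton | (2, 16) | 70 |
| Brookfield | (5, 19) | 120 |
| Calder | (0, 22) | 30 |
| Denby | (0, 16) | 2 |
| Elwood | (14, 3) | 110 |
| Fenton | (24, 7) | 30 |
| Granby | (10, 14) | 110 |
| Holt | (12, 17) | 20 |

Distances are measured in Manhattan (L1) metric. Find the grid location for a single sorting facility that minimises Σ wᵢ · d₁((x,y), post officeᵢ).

Manhattan distance separates: Σwᵢ(|x−xᵢ|+|y−yᵢ|) = Σwᵢ|x−xᵢ| + Σwᵢ|y−yᵢ|, so x and y are optimised independently as 1-D weighted medians.
Total weight W = 492; half = 246.
x-coordinate, sorted with cumulative weight:
  x=0 (Calder, w=30) cum 30
  x=0 (Denby, w=2) cum 32
  x=2 (Ashton, w=70) cum 102
  x=5 (Brookfield, w=120) cum 222
  x=10 (Granby, w=110) cum 332  ← median
  x=12 (Holt, w=20) cum 352
  x=14 (Elwood, w=110) cum 462
  x=24 (Fenton, w=30) cum 492
⇒ x* = 10
y-coordinate, sorted with cumulative weight:
  y=3 (Elwood, w=110) cum 110
  y=7 (Fenton, w=30) cum 140
  y=14 (Granby, w=110) cum 250  ← median
  y=16 (Ashton, w=70) cum 320
  y=16 (Denby, w=2) cum 322
  y=17 (Holt, w=20) cum 342
  y=19 (Brookfield, w=120) cum 462
  y=22 (Calder, w=30) cum 492
⇒ y* = 14

(10, 14)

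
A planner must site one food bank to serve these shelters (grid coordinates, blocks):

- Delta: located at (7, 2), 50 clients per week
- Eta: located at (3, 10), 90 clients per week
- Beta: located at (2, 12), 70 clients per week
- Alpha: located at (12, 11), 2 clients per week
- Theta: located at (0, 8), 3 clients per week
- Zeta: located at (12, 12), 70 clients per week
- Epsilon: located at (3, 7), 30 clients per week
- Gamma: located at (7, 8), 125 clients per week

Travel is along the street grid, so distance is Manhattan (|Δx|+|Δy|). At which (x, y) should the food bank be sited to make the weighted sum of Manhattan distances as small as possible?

Manhattan distance separates: Σwᵢ(|x−xᵢ|+|y−yᵢ|) = Σwᵢ|x−xᵢ| + Σwᵢ|y−yᵢ|, so x and y are optimised independently as 1-D weighted medians.
Total weight W = 440; half = 220.
x-coordinate, sorted with cumulative weight:
  x=0 (Theta, w=3) cum 3
  x=2 (Beta, w=70) cum 73
  x=3 (Eta, w=90) cum 163
  x=3 (Epsilon, w=30) cum 193
  x=7 (Delta, w=50) cum 243  ← median
  x=7 (Gamma, w=125) cum 368
  x=12 (Alpha, w=2) cum 370
  x=12 (Zeta, w=70) cum 440
⇒ x* = 7
y-coordinate, sorted with cumulative weight:
  y=2 (Delta, w=50) cum 50
  y=7 (Epsilon, w=30) cum 80
  y=8 (Theta, w=3) cum 83
  y=8 (Gamma, w=125) cum 208
  y=10 (Eta, w=90) cum 298  ← median
  y=11 (Alpha, w=2) cum 300
  y=12 (Beta, w=70) cum 370
  y=12 (Zeta, w=70) cum 440
⇒ y* = 10

(7, 10)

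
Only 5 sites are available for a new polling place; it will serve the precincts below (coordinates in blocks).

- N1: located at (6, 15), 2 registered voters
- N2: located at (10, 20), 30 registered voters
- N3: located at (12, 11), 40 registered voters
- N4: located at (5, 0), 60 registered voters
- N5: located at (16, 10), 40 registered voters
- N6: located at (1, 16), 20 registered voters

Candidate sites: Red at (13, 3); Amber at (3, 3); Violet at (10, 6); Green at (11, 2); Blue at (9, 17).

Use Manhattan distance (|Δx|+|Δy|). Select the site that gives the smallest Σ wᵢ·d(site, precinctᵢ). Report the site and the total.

Violet, total 2166 blocks

Total weighted distance at each candidate:
  Red (13, 3): total = 2558
  Amber (3, 3): total = 2830
  Violet (10, 6): total = 2166
  Green (11, 2): total = 2486
  Blue (9, 17): total = 2490
Minimum is at Violet with total 2166 blocks.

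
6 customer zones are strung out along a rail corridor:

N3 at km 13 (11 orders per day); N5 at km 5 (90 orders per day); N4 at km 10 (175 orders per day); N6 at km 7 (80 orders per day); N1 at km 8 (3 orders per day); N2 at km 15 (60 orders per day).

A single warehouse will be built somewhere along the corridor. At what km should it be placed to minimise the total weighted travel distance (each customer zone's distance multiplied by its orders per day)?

For a sum of weighted absolute distances on a line, the optimum is the weighted median (not the mean). Total weight W = 419; half-weight = 209.5.
Sort by position and accumulate weight:
  km 5 (N5, w=90) → cum 90
  km 7 (N6, w=80) → cum 170
  km 8 (N1, w=3) → cum 173
  km 10 (N4, w=175) → cum 348  ≥ 209.5 → median here
  km 13 (N3, w=11) → cum 359
  km 15 (N2, w=60) → cum 419
Optimal location: km 10.

x = 10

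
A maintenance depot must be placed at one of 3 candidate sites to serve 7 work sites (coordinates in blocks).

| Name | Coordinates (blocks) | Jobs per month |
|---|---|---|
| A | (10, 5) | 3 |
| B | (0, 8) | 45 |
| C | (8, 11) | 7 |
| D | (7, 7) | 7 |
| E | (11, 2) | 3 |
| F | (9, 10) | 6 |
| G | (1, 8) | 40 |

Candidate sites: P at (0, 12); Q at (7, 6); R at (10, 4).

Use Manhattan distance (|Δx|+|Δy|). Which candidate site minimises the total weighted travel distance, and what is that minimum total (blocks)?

Total weighted distance at each candidate:
  P (0, 12): total = 707
  Q (7, 6): total = 846
  R (10, 4): total = 1309
Minimum is at P with total 707 blocks.

P, total 707 blocks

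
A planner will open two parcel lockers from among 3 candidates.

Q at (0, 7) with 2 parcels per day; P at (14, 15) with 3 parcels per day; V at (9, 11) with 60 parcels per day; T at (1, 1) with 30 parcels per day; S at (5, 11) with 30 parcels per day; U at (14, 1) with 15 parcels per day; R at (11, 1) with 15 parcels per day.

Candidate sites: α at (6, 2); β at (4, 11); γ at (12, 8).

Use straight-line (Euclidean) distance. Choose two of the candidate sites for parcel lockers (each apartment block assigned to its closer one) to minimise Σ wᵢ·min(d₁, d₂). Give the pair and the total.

Evaluate every pair (each demand assigned to the nearer of the two):
  {α, β}: total = 724.0
  {β, γ}: total = 846.2
  {α, γ}: total = 859.1
Best pair: {α, β} with total 724.0.

{α, β}, total 724.0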